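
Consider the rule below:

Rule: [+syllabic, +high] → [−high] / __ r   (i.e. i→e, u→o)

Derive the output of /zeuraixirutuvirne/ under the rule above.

zeoraixerutuverne

/u/ is a high vowel immediately before /r/, so it lowers to [o].
/i/ is a high vowel immediately before /r/, so it lowers to [e].
/i/ is a high vowel immediately before /r/, so it lowers to [e].
Surface form: [zeoraixerutuverne].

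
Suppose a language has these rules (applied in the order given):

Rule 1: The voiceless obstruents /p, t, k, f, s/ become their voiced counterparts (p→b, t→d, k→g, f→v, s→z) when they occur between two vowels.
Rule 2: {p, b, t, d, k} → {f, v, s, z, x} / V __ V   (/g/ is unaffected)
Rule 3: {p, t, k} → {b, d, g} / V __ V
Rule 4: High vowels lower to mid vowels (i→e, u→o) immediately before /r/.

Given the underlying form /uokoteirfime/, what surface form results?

uogozeerfime

Rule 1 (intervocalic voicing): /k/ is a voiceless obstruent between vowels /o/ and /o/, so it voices to [g]. /t/ is a voiceless obstruent between vowels /o/ and /e/, so it voices to [d]. /uokoteirfime/ → uogodeirfime.
Rule 2 (intervocalic spirantization): /d/ is a stop between vowels /o/ and /e/, so it spirantizes to the fricative [z]. /uogodeirfime/ → uogozeirfime.
Rule 3 (intervocalic voicing): no segment meets the environment; /uogozeirfime/ is unchanged.
Rule 4 (pre-rhotic lowering): /i/ is a high vowel immediately before /r/, so it lowers to [e]. /uogozeirfime/ → uogozeerfime.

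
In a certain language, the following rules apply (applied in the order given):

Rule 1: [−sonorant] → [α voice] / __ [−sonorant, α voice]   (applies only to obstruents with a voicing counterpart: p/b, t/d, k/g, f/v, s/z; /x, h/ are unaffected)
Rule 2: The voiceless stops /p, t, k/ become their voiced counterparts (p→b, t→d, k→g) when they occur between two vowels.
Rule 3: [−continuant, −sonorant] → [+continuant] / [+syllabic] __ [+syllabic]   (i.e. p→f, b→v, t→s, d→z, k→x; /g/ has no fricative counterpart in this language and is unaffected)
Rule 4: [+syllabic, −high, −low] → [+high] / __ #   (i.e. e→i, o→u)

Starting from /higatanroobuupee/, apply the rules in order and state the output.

higazanroovuuvei

Rule 1 (regressive voicing assimilation): no segment meets the environment; /higatanroobuupee/ is unchanged.
Rule 2 (intervocalic voicing): /t/ is a voiceless stop between vowels /a/ and /a/, so it voices to [d]. /p/ is a voiceless stop between vowels /u/ and /e/, so it voices to [b]. /higatanroobuupee/ → higadanroobuubee.
Rule 3 (intervocalic spirantization): /d/ is a stop between vowels /a/ and /a/, so it spirantizes to the fricative [z]. /b/ is a stop between vowels /o/ and /u/, so it spirantizes to the fricative [v]. /b/ is a stop between vowels /u/ and /e/, so it spirantizes to the fricative [v]. /higadanroobuubee/ → higazanroovuuvee.
Rule 4 (final vowel raising): /e/ is a mid vowel in word-final position, so it raises to [i]. /higazanroovuuvee/ → higazanroovuuvei.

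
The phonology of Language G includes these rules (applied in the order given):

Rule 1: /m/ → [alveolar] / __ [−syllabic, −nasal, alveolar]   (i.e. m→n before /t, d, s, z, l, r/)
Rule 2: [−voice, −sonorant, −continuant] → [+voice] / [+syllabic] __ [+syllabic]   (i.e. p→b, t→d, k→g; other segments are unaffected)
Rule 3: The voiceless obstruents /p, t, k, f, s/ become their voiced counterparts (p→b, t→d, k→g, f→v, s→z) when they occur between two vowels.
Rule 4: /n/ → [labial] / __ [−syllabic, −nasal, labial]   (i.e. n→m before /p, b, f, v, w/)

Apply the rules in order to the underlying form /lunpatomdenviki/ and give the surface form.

Rule 1 (nasal place assimilation): /m/ precedes the alveolar consonant /d/, so it assimilates in place to [n]. /lunpatomdenviki/ → lunpatondenviki.
Rule 2 (intervocalic voicing): /t/ is a voiceless stop between vowels /a/ and /o/, so it voices to [d]. /k/ is a voiceless stop between vowels /i/ and /i/, so it voices to [g]. /lunpatondenviki/ → lunpadondenvigi.
Rule 3 (intervocalic voicing): no segment meets the environment; /lunpadondenvigi/ is unchanged.
Rule 4 (nasal place assimilation): /n/ precedes the labial consonant /p/, so it assimilates in place to [m]. /n/ precedes the labial consonant /v/, so it assimilates in place to [m]. /lunpadondenvigi/ → lumpadondemvigi.

lumpadondemvigi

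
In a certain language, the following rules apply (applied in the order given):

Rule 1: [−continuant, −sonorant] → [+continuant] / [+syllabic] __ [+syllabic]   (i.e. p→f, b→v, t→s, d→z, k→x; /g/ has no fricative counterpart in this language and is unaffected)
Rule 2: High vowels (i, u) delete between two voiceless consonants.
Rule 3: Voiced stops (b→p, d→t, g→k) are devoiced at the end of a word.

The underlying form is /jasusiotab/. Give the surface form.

jassiosap

Rule 1 (intervocalic spirantization): /t/ is a stop between vowels /o/ and /a/, so it spirantizes to the fricative [s]. /jasusiotab/ → jasusiosab.
Rule 2 (high vowel syncope): /u/ is a high vowel flanked by voiceless consonants /s/ and /s/, so it deletes. /jasusiosab/ → jassiosab.
Rule 3 (final devoicing): /b/ is a voiced stop in word-final position, so it devoices to [p]. /jassiosab/ → jassiosap.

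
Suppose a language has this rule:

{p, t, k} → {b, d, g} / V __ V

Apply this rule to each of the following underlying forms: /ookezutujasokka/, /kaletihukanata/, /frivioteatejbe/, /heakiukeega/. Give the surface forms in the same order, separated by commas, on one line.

oogezudujasokka, kaledihuganada, friviodeadejbe, heagiugeega

/ookezutujasokka/: /k/ is a voiceless stop between vowels /o/ and /e/, so it voices to [g]. /t/ is a voiceless stop between vowels /u/ and /u/, so it voices to [d]. → [oogezudujasokka].
/kaletihukanata/: /t/ is a voiceless stop between vowels /e/ and /i/, so it voices to [d]. /k/ is a voiceless stop between vowels /u/ and /a/, so it voices to [g]. /t/ is a voiceless stop between vowels /a/ and /a/, so it voices to [d]. → [kaledihuganada].
/frivioteatejbe/: /t/ is a voiceless stop between vowels /o/ and /e/, so it voices to [d]. /t/ is a voiceless stop between vowels /a/ and /e/, so it voices to [d]. → [friviodeadejbe].
/heakiukeega/: /k/ is a voiceless stop between vowels /a/ and /i/, so it voices to [g]. /k/ is a voiceless stop between vowels /u/ and /e/, so it voices to [g]. → [heagiugeega].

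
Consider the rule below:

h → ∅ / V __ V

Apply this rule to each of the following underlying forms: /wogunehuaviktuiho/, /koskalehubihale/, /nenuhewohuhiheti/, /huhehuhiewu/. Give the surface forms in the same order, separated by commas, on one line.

/wogunehuaviktuiho/: /h/ occurs between vowels /e/ and /u/, so it deletes. /h/ occurs between vowels /i/ and /o/, so it deletes. → [woguneuaviktuio].
/koskalehubihale/: /h/ occurs between vowels /e/ and /u/, so it deletes. /h/ occurs between vowels /i/ and /a/, so it deletes. → [koskaleubiale].
/nenuhewohuhiheti/: /h/ occurs between vowels /u/ and /e/, so it deletes. /h/ occurs between vowels /o/ and /u/, so it deletes. /h/ occurs between vowels /u/ and /i/, so it deletes. /h/ occurs between vowels /i/ and /e/, so it deletes. → [nenuewouieti].
/huhehuhiewu/: /h/ occurs between vowels /u/ and /e/, so it deletes. /h/ occurs between vowels /e/ and /u/, so it deletes. /h/ occurs between vowels /u/ and /i/, so it deletes. → [hueuiewu].

woguneuaviktuio, koskaleubiale, nenuewouieti, hueuiewu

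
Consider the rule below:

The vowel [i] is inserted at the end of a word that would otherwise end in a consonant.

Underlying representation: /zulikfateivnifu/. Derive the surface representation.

No segment of /zulikfateivnifu/ meets the structural description of the rule, so the form surfaces unchanged.

zulikfateivnifu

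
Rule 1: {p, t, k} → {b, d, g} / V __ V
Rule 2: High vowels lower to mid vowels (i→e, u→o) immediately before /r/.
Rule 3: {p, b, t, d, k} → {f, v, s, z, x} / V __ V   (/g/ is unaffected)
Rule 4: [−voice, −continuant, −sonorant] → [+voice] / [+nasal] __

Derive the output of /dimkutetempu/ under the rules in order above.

Rule 1 (intervocalic voicing): /t/ is a voiceless stop between vowels /u/ and /e/, so it voices to [d]. /t/ is a voiceless stop between vowels /e/ and /e/, so it voices to [d]. /dimkutetempu/ → dimkudedempu.
Rule 2 (pre-rhotic lowering): no segment meets the environment; /dimkudedempu/ is unchanged.
Rule 3 (intervocalic spirantization): /d/ is a stop between vowels /u/ and /e/, so it spirantizes to the fricative [z]. /d/ is a stop between vowels /e/ and /e/, so it spirantizes to the fricative [z]. /dimkudedempu/ → dimkuzezempu.
Rule 4 (post-nasal voicing): /k/ is a voiceless stop immediately after the nasal /m/, so it voices to [g]. /p/ is a voiceless stop immediately after the nasal /m/, so it voices to [b]. /dimkuzezempu/ → dimguzezembu.

dimguzezembu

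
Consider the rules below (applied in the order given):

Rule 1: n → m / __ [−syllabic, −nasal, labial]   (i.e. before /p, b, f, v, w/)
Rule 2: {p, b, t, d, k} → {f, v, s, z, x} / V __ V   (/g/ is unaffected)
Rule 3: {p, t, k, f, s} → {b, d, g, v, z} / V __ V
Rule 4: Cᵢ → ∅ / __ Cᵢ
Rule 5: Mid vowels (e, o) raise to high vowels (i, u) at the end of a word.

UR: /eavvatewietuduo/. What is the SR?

eavazewiezuzuu

Rule 1 (nasal place assimilation): no segment meets the environment; /eavvatewietuduo/ is unchanged.
Rule 2 (intervocalic spirantization): /t/ is a stop between vowels /a/ and /e/, so it spirantizes to the fricative [s]. /t/ is a stop between vowels /e/ and /u/, so it spirantizes to the fricative [s]. /d/ is a stop between vowels /u/ and /u/, so it spirantizes to the fricative [z]. /eavvatewietuduo/ → eavvasewiesuzuo.
Rule 3 (intervocalic voicing): /s/ is a voiceless obstruent between vowels /a/ and /e/, so it voices to [z]. /s/ is a voiceless obstruent between vowels /e/ and /u/, so it voices to [z]. /eavvasewiesuzuo/ → eavvazewiezuzuo.
Rule 4 (degemination): /vv/ is a geminate; the first /v/ deletes. /eavvazewiezuzuo/ → eavazewiezuzuo.
Rule 5 (final vowel raising): /o/ is a mid vowel in word-final position, so it raises to [u]. /eavazewiezuzuo/ → eavazewiezuzuu.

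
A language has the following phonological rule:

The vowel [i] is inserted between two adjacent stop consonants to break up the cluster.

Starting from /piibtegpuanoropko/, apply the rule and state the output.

/b/ and /t/ form a stop–stop cluster, so [i] is inserted between them.
/g/ and /p/ form a stop–stop cluster, so [i] is inserted between them.
/p/ and /k/ form a stop–stop cluster, so [i] is inserted between them.
Surface form: [piibitegipuanoropiko].

piibitegipuanoropiko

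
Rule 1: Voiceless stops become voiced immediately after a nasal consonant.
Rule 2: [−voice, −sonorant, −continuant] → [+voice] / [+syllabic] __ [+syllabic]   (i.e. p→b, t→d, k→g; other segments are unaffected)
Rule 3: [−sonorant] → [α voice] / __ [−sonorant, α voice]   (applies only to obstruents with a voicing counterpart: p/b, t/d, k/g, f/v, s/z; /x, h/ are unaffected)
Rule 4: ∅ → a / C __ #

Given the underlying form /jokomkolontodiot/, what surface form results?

Rule 1 (post-nasal voicing): /k/ is a voiceless stop immediately after the nasal /m/, so it voices to [g]. /t/ is a voiceless stop immediately after the nasal /n/, so it voices to [d]. /jokomkolontodiot/ → jokomgolondodiot.
Rule 2 (intervocalic voicing): /k/ is a voiceless stop between vowels /o/ and /o/, so it voices to [g]. /jokomgolondodiot/ → jogomgolondodiot.
Rule 3 (regressive voicing assimilation): no segment meets the environment; /jogomgolondodiot/ is unchanged.
Rule 4 (final a-epenthesis): the form ends in the consonant /t/, so [a] is inserted word-finally. /jogomgolondodiot/ → jogomgolondodiota.

jogomgolondodiota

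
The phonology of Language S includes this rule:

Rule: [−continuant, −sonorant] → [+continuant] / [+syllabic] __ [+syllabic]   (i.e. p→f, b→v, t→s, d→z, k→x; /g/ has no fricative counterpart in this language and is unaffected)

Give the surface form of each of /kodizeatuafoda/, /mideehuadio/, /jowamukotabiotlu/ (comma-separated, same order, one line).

kozizeasuafoza, mizeehuazio, jowamuxosaviotlu

/kodizeatuafoda/: /d/ is a stop between vowels /o/ and /i/, so it spirantizes to the fricative [z]. /t/ is a stop between vowels /a/ and /u/, so it spirantizes to the fricative [s]. /d/ is a stop between vowels /o/ and /a/, so it spirantizes to the fricative [z]. → [kozizeasuafoza].
/mideehuadio/: /d/ is a stop between vowels /i/ and /e/, so it spirantizes to the fricative [z]. /d/ is a stop between vowels /a/ and /i/, so it spirantizes to the fricative [z]. → [mizeehuazio].
/jowamukotabiotlu/: /k/ is a stop between vowels /u/ and /o/, so it spirantizes to the fricative [x]. /t/ is a stop between vowels /o/ and /a/, so it spirantizes to the fricative [s]. /b/ is a stop between vowels /a/ and /i/, so it spirantizes to the fricative [v]. → [jowamuxosaviotlu].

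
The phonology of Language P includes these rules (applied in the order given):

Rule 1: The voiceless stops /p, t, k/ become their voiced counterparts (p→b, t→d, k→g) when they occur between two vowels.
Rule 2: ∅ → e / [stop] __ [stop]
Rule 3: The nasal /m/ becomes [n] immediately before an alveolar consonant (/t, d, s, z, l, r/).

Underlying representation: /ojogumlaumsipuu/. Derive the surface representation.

Rule 1 (intervocalic voicing): /p/ is a voiceless stop between vowels /i/ and /u/, so it voices to [b]. /ojogumlaumsipuu/ → ojogumlaumsibuu.
Rule 2 (stop-cluster e-epenthesis): no segment meets the environment; /ojogumlaumsibuu/ is unchanged.
Rule 3 (nasal place assimilation): /m/ precedes the alveolar consonant /l/, so it assimilates in place to [n]. /m/ precedes the alveolar consonant /s/, so it assimilates in place to [n]. /ojogumlaumsibuu/ → ojogunlaunsibuu.

ojogunlaunsibuu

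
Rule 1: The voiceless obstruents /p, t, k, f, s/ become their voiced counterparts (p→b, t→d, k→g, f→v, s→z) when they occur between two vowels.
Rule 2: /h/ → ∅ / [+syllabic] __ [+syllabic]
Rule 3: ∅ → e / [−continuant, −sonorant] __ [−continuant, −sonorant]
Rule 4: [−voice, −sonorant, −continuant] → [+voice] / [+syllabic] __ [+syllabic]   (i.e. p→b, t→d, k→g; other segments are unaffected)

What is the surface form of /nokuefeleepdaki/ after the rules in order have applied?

Rule 1 (intervocalic voicing): /k/ is a voiceless obstruent between vowels /o/ and /u/, so it voices to [g]. /f/ is a voiceless obstruent between vowels /e/ and /e/, so it voices to [v]. /k/ is a voiceless obstruent between vowels /a/ and /i/, so it voices to [g]. /nokuefeleepdaki/ → nogueveleepdagi.
Rule 2 (intervocalic h-deletion): no segment meets the environment; /nogueveleepdagi/ is unchanged.
Rule 3 (stop-cluster e-epenthesis): /p/ and /d/ form a stop–stop cluster, so [e] is inserted between them. /nogueveleepdagi/ → nogueveleepedagi.
Rule 4 (intervocalic voicing): /p/ is a voiceless stop between vowels /e/ and /e/, so it voices to [b]. /nogueveleepedagi/ → nogueveleebedagi.

nogueveleebedagi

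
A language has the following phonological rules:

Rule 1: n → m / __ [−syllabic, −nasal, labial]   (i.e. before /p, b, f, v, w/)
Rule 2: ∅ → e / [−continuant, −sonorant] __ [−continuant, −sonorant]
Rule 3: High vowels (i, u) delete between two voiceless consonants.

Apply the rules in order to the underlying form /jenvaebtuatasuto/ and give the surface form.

Rule 1 (nasal place assimilation): /n/ precedes the labial consonant /v/, so it assimilates in place to [m]. /jenvaebtuatasuto/ → jemvaebtuatasuto.
Rule 2 (stop-cluster e-epenthesis): /b/ and /t/ form a stop–stop cluster, so [e] is inserted between them. /jemvaebtuatasuto/ → jemvaebetuatasuto.
Rule 3 (high vowel syncope): /u/ is a high vowel flanked by voiceless consonants /s/ and /t/, so it deletes. /jemvaebetuatasuto/ → jemvaebetuatasto.

jemvaebetuatasto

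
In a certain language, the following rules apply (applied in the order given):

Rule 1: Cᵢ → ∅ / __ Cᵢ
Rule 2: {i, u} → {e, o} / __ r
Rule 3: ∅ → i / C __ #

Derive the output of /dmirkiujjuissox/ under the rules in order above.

dmerkiujuisoxi

Rule 1 (degemination): /jj/ is a geminate; the first /j/ deletes. /ss/ is a geminate; the first /s/ deletes. /dmirkiujjuissox/ → dmirkiujuisox.
Rule 2 (pre-rhotic lowering): /i/ is a high vowel immediately before /r/, so it lowers to [e]. /dmirkiujuisox/ → dmerkiujuisox.
Rule 3 (final i-epenthesis): the form ends in the consonant /x/, so [i] is inserted word-finally. /dmerkiujuisox/ → dmerkiujuisoxi.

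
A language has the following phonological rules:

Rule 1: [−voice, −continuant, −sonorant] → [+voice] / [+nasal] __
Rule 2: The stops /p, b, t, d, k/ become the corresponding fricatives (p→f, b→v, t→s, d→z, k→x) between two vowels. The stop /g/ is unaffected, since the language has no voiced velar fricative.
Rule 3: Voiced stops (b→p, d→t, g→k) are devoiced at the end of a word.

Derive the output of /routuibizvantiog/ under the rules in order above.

rousuivizvandiok

Rule 1 (post-nasal voicing): /t/ is a voiceless stop immediately after the nasal /n/, so it voices to [d]. /routuibizvantiog/ → routuibizvandiog.
Rule 2 (intervocalic spirantization): /t/ is a stop between vowels /u/ and /u/, so it spirantizes to the fricative [s]. /b/ is a stop between vowels /i/ and /i/, so it spirantizes to the fricative [v]. /routuibizvandiog/ → rousuivizvandiog.
Rule 3 (final devoicing): /g/ is a voiced stop in word-final position, so it devoices to [k]. /rousuivizvandiog/ → rousuivizvandiok.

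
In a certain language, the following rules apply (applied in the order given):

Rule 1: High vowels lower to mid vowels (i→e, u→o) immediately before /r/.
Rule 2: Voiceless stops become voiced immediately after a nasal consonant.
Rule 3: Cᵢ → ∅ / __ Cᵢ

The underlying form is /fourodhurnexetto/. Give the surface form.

Rule 1 (pre-rhotic lowering): /u/ is a high vowel immediately before /r/, so it lowers to [o]. /u/ is a high vowel immediately before /r/, so it lowers to [o]. /fourodhurnexetto/ → foorodhornexetto.
Rule 2 (post-nasal voicing): no segment meets the environment; /foorodhornexetto/ is unchanged.
Rule 3 (degemination): /tt/ is a geminate; the first /t/ deletes. /foorodhornexetto/ → foorodhornexeto.

foorodhornexeto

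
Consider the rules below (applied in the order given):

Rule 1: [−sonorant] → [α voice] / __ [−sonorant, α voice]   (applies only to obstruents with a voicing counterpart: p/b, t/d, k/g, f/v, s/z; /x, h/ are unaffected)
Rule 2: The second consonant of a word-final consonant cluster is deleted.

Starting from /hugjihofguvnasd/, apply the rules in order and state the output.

hugjihovguvnaz

Rule 1 (regressive voicing assimilation): /f/ precedes the voiced obstruent /g/, so it voices to [v] by assimilation. /s/ precedes the voiced obstruent /d/, so it voices to [z] by assimilation. /hugjihofguvnasd/ → hugjihovguvnazd.
Rule 2 (final cluster simplification): /d/ is the second consonant of a word-final cluster /zd/, so it deletes. /hugjihovguvnazd/ → hugjihovguvnaz.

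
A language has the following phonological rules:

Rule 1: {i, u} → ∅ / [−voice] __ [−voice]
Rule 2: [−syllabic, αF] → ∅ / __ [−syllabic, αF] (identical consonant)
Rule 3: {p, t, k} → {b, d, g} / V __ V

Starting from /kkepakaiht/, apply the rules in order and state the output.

Rule 1 (high vowel syncope): no segment meets the environment; /kkepakaiht/ is unchanged.
Rule 2 (degemination): /kk/ is a geminate; the first /k/ deletes. /kkepakaiht/ → kepakaiht.
Rule 3 (intervocalic voicing): /p/ is a voiceless stop between vowels /e/ and /a/, so it voices to [b]. /k/ is a voiceless stop between vowels /a/ and /a/, so it voices to [g]. /kepakaiht/ → kebagaiht.

kebagaiht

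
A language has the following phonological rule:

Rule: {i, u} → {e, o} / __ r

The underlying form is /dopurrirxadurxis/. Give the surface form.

doporrerxadorxis

/u/ is a high vowel immediately before /r/, so it lowers to [o].
/i/ is a high vowel immediately before /r/, so it lowers to [e].
/u/ is a high vowel immediately before /r/, so it lowers to [o].
Surface form: [doporrerxadorxis].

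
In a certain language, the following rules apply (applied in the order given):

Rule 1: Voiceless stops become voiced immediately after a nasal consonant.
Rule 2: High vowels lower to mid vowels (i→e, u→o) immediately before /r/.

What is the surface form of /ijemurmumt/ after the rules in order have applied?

ijemormumd

Rule 1 (post-nasal voicing): /t/ is a voiceless stop immediately after the nasal /m/, so it voices to [d]. /ijemurmumt/ → ijemurmumd.
Rule 2 (pre-rhotic lowering): /u/ is a high vowel immediately before /r/, so it lowers to [o]. /ijemurmumd/ → ijemormumd.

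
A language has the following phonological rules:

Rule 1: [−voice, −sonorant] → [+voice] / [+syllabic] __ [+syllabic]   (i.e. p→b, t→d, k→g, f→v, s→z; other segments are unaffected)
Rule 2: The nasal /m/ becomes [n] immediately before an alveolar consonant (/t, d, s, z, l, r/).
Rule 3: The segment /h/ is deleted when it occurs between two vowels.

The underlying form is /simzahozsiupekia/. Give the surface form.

sinzaozsiubegia

Rule 1 (intervocalic voicing): /p/ is a voiceless obstruent between vowels /u/ and /e/, so it voices to [b]. /k/ is a voiceless obstruent between vowels /e/ and /i/, so it voices to [g]. /simzahozsiupekia/ → simzahozsiubegia.
Rule 2 (nasal place assimilation): /m/ precedes the alveolar consonant /z/, so it assimilates in place to [n]. /simzahozsiubegia/ → sinzahozsiubegia.
Rule 3 (intervocalic h-deletion): /h/ occurs between vowels /a/ and /o/, so it deletes. /sinzahozsiubegia/ → sinzaozsiubegia.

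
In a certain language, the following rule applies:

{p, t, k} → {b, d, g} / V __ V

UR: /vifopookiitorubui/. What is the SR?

vifoboogiidorubui

/p/ is a voiceless stop between vowels /o/ and /o/, so it voices to [b].
/k/ is a voiceless stop between vowels /o/ and /i/, so it voices to [g].
/t/ is a voiceless stop between vowels /i/ and /o/, so it voices to [d].
Surface form: [vifoboogiidorubui].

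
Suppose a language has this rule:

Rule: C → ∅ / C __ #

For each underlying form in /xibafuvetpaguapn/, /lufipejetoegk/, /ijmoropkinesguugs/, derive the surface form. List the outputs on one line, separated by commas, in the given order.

/xibafuvetpaguapn/: /n/ is the second consonant of a word-final cluster /pn/, so it deletes. → [xibafuvetpaguap].
/lufipejetoegk/: /k/ is the second consonant of a word-final cluster /gk/, so it deletes. → [lufipejetoeg].
/ijmoropkinesguugs/: /s/ is the second consonant of a word-final cluster /gs/, so it deletes. → [ijmoropkinesguug].

xibafuvetpaguap, lufipejetoeg, ijmoropkinesguug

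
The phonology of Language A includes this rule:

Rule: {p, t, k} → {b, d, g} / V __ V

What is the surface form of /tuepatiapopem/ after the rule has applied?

Scanning /tuepatiapopem/: /t/ at position 1 is not in the conditioning environment; /p/ is a voiceless stop between vowels /e/ and /a/, so it voices to [b]; /t/ is a voiceless stop between vowels /a/ and /i/, so it voices to [d]; /p/ is a voiceless stop between vowels /a/ and /o/, so it voices to [b]; /p/ is a voiceless stop between vowels /o/ and /e/, so it voices to [b].
Result: [tuebadiabobem].

tuebadiabobem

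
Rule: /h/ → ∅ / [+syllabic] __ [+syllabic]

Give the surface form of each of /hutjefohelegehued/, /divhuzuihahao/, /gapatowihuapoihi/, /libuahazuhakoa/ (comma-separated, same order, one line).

hutjefoelegeued, divhuzuiaao, gapatowiuapoii, libuaazuakoa

/hutjefohelegehued/: /h/ occurs between vowels /o/ and /e/, so it deletes. /h/ occurs between vowels /e/ and /u/, so it deletes. → [hutjefoelegeued].
/divhuzuihahao/: /h/ occurs between vowels /i/ and /a/, so it deletes. /h/ occurs between vowels /a/ and /a/, so it deletes. → [divhuzuiaao].
/gapatowihuapoihi/: /h/ occurs between vowels /i/ and /u/, so it deletes. /h/ occurs between vowels /i/ and /i/, so it deletes. → [gapatowiuapoii].
/libuahazuhakoa/: /h/ occurs between vowels /a/ and /a/, so it deletes. /h/ occurs between vowels /u/ and /a/, so it deletes. → [libuaazuakoa].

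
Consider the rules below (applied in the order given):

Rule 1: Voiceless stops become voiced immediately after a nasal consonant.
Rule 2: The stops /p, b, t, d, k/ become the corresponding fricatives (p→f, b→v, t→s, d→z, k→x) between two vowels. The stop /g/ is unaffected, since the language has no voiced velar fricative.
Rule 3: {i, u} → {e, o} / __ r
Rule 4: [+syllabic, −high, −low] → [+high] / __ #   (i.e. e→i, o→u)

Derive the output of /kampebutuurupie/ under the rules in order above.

kambevusuorufii

Rule 1 (post-nasal voicing): /p/ is a voiceless stop immediately after the nasal /m/, so it voices to [b]. /kampebutuurupie/ → kambebutuurupie.
Rule 2 (intervocalic spirantization): /b/ is a stop between vowels /e/ and /u/, so it spirantizes to the fricative [v]. /t/ is a stop between vowels /u/ and /u/, so it spirantizes to the fricative [s]. /p/ is a stop between vowels /u/ and /i/, so it spirantizes to the fricative [f]. /kambebutuurupie/ → kambevusuurufie.
Rule 3 (pre-rhotic lowering): /u/ is a high vowel immediately before /r/, so it lowers to [o]. /kambevusuurufie/ → kambevusuorufie.
Rule 4 (final vowel raising): /e/ is a mid vowel in word-final position, so it raises to [i]. /kambevusuorufie/ → kambevusuorufii.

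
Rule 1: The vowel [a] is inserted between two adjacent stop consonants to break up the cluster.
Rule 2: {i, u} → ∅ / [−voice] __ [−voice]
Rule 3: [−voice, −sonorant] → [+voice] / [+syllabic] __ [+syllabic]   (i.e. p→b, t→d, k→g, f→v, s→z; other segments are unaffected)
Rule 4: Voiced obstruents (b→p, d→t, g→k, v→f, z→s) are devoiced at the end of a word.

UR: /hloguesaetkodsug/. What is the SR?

Rule 1 (stop-cluster a-epenthesis): /t/ and /k/ form a stop–stop cluster, so [a] is inserted between them. /hloguesaetkodsug/ → hloguesaetakodsug.
Rule 2 (high vowel syncope): no segment meets the environment; /hloguesaetakodsug/ is unchanged.
Rule 3 (intervocalic voicing): /s/ is a voiceless obstruent between vowels /e/ and /a/, so it voices to [z]. /t/ is a voiceless obstruent between vowels /e/ and /a/, so it voices to [d]. /k/ is a voiceless obstruent between vowels /a/ and /o/, so it voices to [g]. /hloguesaetakodsug/ → hloguezaedagodsug.
Rule 4 (final devoicing): /g/ is a voiced obstruent in word-final position, so it devoices to [k]. /hloguezaedagodsug/ → hloguezaedagodsuk.

hloguezaedagodsuk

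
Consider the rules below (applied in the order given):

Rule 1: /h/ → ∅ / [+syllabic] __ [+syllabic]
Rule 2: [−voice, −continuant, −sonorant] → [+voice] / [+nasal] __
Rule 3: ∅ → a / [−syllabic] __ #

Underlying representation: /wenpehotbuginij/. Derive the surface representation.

Rule 1 (intervocalic h-deletion): /h/ occurs between vowels /e/ and /o/, so it deletes. /wenpehotbuginij/ → wenpeotbuginij.
Rule 2 (post-nasal voicing): /p/ is a voiceless stop immediately after the nasal /n/, so it voices to [b]. /wenpeotbuginij/ → wenbeotbuginij.
Rule 3 (final a-epenthesis): the form ends in the consonant /j/, so [a] is inserted word-finally. /wenbeotbuginij/ → wenbeotbuginija.

wenbeotbuginija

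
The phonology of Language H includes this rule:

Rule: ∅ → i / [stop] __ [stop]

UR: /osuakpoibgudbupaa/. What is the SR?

osuakipoibigudibupaa

/k/ and /p/ form a stop–stop cluster, so [i] is inserted between them.
/b/ and /g/ form a stop–stop cluster, so [i] is inserted between them.
/d/ and /b/ form a stop–stop cluster, so [i] is inserted between them.
Surface form: [osuakipoibigudibupaa].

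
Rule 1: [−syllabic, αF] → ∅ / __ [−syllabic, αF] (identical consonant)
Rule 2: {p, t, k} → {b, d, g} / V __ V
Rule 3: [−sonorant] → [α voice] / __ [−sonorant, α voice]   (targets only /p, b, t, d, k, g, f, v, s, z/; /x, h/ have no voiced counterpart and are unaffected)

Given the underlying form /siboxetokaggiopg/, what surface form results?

siboxedogagiobg

Rule 1 (degemination): /gg/ is a geminate; the first /g/ deletes. /siboxetokaggiopg/ → siboxetokagiopg.
Rule 2 (intervocalic voicing): /t/ is a voiceless stop between vowels /e/ and /o/, so it voices to [d]. /k/ is a voiceless stop between vowels /o/ and /a/, so it voices to [g]. /siboxetokagiopg/ → siboxedogagiopg.
Rule 3 (regressive voicing assimilation): /p/ precedes the voiced obstruent /g/, so it voices to [b] by assimilation. /siboxedogagiopg/ → siboxedogagiobg.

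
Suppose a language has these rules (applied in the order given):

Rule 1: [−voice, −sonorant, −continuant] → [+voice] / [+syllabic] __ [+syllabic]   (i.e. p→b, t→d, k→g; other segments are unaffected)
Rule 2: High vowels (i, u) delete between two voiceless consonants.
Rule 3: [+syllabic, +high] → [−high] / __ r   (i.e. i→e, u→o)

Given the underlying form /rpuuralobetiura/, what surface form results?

Rule 1 (intervocalic voicing): /t/ is a voiceless stop between vowels /e/ and /i/, so it voices to [d]. /rpuuralobetiura/ → rpuuralobediura.
Rule 2 (high vowel syncope): no segment meets the environment; /rpuuralobediura/ is unchanged.
Rule 3 (pre-rhotic lowering): /u/ is a high vowel immediately before /r/, so it lowers to [o]. /u/ is a high vowel immediately before /r/, so it lowers to [o]. /rpuuralobediura/ → rpuoralobediora.

rpuoralobediora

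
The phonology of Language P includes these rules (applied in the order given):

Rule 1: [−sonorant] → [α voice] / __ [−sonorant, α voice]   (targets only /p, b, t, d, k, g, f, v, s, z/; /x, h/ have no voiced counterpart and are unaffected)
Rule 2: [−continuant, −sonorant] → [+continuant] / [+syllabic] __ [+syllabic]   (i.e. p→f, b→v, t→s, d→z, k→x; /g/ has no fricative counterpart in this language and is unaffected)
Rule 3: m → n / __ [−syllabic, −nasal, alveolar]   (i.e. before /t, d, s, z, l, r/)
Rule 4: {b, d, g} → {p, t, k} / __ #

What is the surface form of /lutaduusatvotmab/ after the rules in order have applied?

lusazuusadvotmap

Rule 1 (regressive voicing assimilation): /t/ precedes the voiced obstruent /v/, so it voices to [d] by assimilation. /lutaduusatvotmab/ → lutaduusadvotmab.
Rule 2 (intervocalic spirantization): /t/ is a stop between vowels /u/ and /a/, so it spirantizes to the fricative [s]. /d/ is a stop between vowels /a/ and /u/, so it spirantizes to the fricative [z]. /lutaduusadvotmab/ → lusazuusadvotmab.
Rule 3 (nasal place assimilation): no segment meets the environment; /lusazuusadvotmab/ is unchanged.
Rule 4 (final devoicing): /b/ is a voiced stop in word-final position, so it devoices to [p]. /lusazuusadvotmab/ → lusazuusadvotmap.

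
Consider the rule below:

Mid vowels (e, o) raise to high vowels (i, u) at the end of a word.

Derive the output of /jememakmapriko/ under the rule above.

/o/ is a mid vowel in word-final position, so it raises to [u].
The other instances of /e/ do not occur in the required environment and remain unchanged.
Surface form: [jememakmapriku].

jememakmapriku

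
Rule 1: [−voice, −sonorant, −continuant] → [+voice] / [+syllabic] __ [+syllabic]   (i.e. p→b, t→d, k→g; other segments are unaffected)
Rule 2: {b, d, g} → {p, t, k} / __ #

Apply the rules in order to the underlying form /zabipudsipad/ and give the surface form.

zabibudsibat

Rule 1 (intervocalic voicing): /p/ is a voiceless stop between vowels /i/ and /u/, so it voices to [b]. /p/ is a voiceless stop between vowels /i/ and /a/, so it voices to [b]. /zabipudsipad/ → zabibudsibad.
Rule 2 (final devoicing): /d/ is a voiced stop in word-final position, so it devoices to [t]. /zabibudsibad/ → zabibudsibat.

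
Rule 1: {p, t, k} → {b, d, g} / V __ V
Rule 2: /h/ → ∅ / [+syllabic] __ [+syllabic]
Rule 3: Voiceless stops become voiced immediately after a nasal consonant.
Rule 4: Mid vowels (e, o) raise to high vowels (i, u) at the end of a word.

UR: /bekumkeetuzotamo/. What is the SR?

begumgeeduzodamu

Rule 1 (intervocalic voicing): /k/ is a voiceless stop between vowels /e/ and /u/, so it voices to [g]. /t/ is a voiceless stop between vowels /e/ and /u/, so it voices to [d]. /t/ is a voiceless stop between vowels /o/ and /a/, so it voices to [d]. /bekumkeetuzotamo/ → begumkeeduzodamo.
Rule 2 (intervocalic h-deletion): no segment meets the environment; /begumkeeduzodamo/ is unchanged.
Rule 3 (post-nasal voicing): /k/ is a voiceless stop immediately after the nasal /m/, so it voices to [g]. /begumkeeduzodamo/ → begumgeeduzodamo.
Rule 4 (final vowel raising): /o/ is a mid vowel in word-final position, so it raises to [u]. /begumgeeduzodamo/ → begumgeeduzodamu.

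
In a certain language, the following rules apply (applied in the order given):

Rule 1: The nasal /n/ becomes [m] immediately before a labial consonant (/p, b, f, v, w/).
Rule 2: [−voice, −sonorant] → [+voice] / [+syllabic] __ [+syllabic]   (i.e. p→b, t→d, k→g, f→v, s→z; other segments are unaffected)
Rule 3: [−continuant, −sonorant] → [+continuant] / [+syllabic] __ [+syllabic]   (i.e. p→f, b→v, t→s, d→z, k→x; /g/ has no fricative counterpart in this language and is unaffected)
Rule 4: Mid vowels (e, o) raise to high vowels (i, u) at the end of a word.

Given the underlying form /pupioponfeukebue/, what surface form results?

puviovomfeugevui

Rule 1 (nasal place assimilation): /n/ precedes the labial consonant /f/, so it assimilates in place to [m]. /pupioponfeukebue/ → pupiopomfeukebue.
Rule 2 (intervocalic voicing): /p/ is a voiceless obstruent between vowels /u/ and /i/, so it voices to [b]. /p/ is a voiceless obstruent between vowels /o/ and /o/, so it voices to [b]. /k/ is a voiceless obstruent between vowels /u/ and /e/, so it voices to [g]. /pupiopomfeukebue/ → pubiobomfeugebue.
Rule 3 (intervocalic spirantization): /b/ is a stop between vowels /u/ and /i/, so it spirantizes to the fricative [v]. /b/ is a stop between vowels /o/ and /o/, so it spirantizes to the fricative [v]. /b/ is a stop between vowels /e/ and /u/, so it spirantizes to the fricative [v]. /pubiobomfeugebue/ → puviovomfeugevue.
Rule 4 (final vowel raising): /e/ is a mid vowel in word-final position, so it raises to [i]. /puviovomfeugevue/ → puviovomfeugevui.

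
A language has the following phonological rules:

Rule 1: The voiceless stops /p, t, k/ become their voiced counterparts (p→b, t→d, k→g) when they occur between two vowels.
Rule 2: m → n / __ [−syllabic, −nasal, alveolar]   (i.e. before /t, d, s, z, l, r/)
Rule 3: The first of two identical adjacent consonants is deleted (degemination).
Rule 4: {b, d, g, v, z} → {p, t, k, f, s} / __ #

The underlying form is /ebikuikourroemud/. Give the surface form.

ebiguigouroemut

Rule 1 (intervocalic voicing): /k/ is a voiceless stop between vowels /i/ and /u/, so it voices to [g]. /k/ is a voiceless stop between vowels /i/ and /o/, so it voices to [g]. /ebikuikourroemud/ → ebiguigourroemud.
Rule 2 (nasal place assimilation): no segment meets the environment; /ebiguigourroemud/ is unchanged.
Rule 3 (degemination): /rr/ is a geminate; the first /r/ deletes. /ebiguigourroemud/ → ebiguigouroemud.
Rule 4 (final devoicing): /d/ is a voiced obstruent in word-final position, so it devoices to [t]. /ebiguigouroemud/ → ebiguigouroemut.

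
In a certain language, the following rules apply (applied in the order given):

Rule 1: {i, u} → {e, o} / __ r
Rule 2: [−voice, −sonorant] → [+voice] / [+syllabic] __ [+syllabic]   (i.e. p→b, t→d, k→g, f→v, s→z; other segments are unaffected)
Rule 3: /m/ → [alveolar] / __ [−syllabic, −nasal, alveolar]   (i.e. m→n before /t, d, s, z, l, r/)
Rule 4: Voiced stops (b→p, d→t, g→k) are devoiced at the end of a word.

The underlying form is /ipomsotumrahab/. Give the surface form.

Rule 1 (pre-rhotic lowering): no segment meets the environment; /ipomsotumrahab/ is unchanged.
Rule 2 (intervocalic voicing): /p/ is a voiceless obstruent between vowels /i/ and /o/, so it voices to [b]. /t/ is a voiceless obstruent between vowels /o/ and /u/, so it voices to [d]. /ipomsotumrahab/ → ibomsodumrahab.
Rule 3 (nasal place assimilation): /m/ precedes the alveolar consonant /s/, so it assimilates in place to [n]. /m/ precedes the alveolar consonant /r/, so it assimilates in place to [n]. /ibomsodumrahab/ → ibonsodunrahab.
Rule 4 (final devoicing): /b/ is a voiced stop in word-final position, so it devoices to [p]. /ibonsodunrahab/ → ibonsodunrahap.

ibonsodunrahap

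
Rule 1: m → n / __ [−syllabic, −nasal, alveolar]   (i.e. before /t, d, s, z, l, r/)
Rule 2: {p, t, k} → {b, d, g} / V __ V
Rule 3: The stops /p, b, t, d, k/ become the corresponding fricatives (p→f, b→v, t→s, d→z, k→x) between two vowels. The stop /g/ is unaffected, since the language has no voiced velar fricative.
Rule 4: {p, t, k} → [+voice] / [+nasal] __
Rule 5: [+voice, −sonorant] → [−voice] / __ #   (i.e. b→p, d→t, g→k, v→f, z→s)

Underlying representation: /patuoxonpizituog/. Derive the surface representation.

pazuoxonbizizuok

Rule 1 (nasal place assimilation): no segment meets the environment; /patuoxonpizituog/ is unchanged.
Rule 2 (intervocalic voicing): /t/ is a voiceless stop between vowels /a/ and /u/, so it voices to [d]. /t/ is a voiceless stop between vowels /i/ and /u/, so it voices to [d]. /patuoxonpizituog/ → paduoxonpiziduog.
Rule 3 (intervocalic spirantization): /d/ is a stop between vowels /a/ and /u/, so it spirantizes to the fricative [z]. /d/ is a stop between vowels /i/ and /u/, so it spirantizes to the fricative [z]. /paduoxonpiziduog/ → pazuoxonpizizuog.
Rule 4 (post-nasal voicing): /p/ is a voiceless stop immediately after the nasal /n/, so it voices to [b]. /pazuoxonpizizuog/ → pazuoxonbizizuog.
Rule 5 (final devoicing): /g/ is a voiced obstruent in word-final position, so it devoices to [k]. /pazuoxonbizizuog/ → pazuoxonbizizuok.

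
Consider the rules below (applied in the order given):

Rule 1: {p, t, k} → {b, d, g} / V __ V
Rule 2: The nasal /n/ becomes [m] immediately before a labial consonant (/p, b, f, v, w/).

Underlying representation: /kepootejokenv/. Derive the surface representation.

Rule 1 (intervocalic voicing): /p/ is a voiceless stop between vowels /e/ and /o/, so it voices to [b]. /t/ is a voiceless stop between vowels /o/ and /e/, so it voices to [d]. /k/ is a voiceless stop between vowels /o/ and /e/, so it voices to [g]. /kepootejokenv/ → keboodejogenv.
Rule 2 (nasal place assimilation): /n/ precedes the labial consonant /v/, so it assimilates in place to [m]. /keboodejogenv/ → keboodejogemv.

keboodejogemv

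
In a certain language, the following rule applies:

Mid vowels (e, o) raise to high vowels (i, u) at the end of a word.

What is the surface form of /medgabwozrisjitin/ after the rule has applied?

medgabwozrisjitin

No segment of /medgabwozrisjitin/ meets the structural description of the rule, so the form surfaces unchanged.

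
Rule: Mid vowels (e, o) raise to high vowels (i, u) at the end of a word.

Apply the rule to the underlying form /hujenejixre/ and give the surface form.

Scanning /hujenejixre/: /e/ at position 4 is not in the conditioning environment; /e/ at position 6 is not in the conditioning environment; /e/ is a mid vowel in word-final position, so it raises to [i].
Result: [hujenejixri].

hujenejixri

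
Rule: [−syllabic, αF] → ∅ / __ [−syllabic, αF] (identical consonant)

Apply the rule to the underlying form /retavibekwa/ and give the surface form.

retavibekwa

No segment of /retavibekwa/ meets the structural description of the rule, so the form surfaces unchanged.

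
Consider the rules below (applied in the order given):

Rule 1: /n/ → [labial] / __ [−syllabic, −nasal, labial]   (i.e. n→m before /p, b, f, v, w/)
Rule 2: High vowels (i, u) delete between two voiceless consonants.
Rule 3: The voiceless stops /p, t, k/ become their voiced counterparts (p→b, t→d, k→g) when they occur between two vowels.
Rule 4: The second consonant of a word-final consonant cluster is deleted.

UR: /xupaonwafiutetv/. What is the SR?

Rule 1 (nasal place assimilation): /n/ precedes the labial consonant /w/, so it assimilates in place to [m]. /xupaonwafiutetv/ → xupaomwafiutetv.
Rule 2 (high vowel syncope): /u/ is a high vowel flanked by voiceless consonants /x/ and /p/, so it deletes. /xupaomwafiutetv/ → xpaomwafiutetv.
Rule 3 (intervocalic voicing): /t/ is a voiceless stop between vowels /u/ and /e/, so it voices to [d]. /xpaomwafiutetv/ → xpaomwafiudetv.
Rule 4 (final cluster simplification): /v/ is the second consonant of a word-final cluster /tv/, so it deletes. /xpaomwafiudetv/ → xpaomwafiudet.

xpaomwafiudet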